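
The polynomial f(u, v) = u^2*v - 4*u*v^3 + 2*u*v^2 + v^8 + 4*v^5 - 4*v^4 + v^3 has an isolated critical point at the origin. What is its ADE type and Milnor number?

The Hessian of f at 0 has rank 0. Corank 2; j^3 = v*(u + v)^2 has shape L^2 M (L != M), so D-series; mu = 9 gives D_9.

Type D_{9}, Milnor number mu = 9.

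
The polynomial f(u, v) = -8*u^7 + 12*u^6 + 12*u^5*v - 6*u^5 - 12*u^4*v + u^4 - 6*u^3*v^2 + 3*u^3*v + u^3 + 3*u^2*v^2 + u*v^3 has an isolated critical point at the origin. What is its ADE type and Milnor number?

Type E_7, Milnor number mu = 7.

The Hessian of f at 0 has rank 0. Corank 2; j^3 = u^3 is a perfect cube, so E-series; the 4-jet and mu = 7 give E_7.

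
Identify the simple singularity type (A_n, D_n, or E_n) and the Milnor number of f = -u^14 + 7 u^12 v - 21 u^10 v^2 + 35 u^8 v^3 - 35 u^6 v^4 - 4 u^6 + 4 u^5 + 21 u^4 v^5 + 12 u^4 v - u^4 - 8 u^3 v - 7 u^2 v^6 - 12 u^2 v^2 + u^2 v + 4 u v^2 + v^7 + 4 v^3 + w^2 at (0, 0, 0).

The Hessian of f at 0 has rank 1. Corank 2; j^3 = v*(u + 2*v)^2 has shape L^2 M (L != M), so D-series; mu = 8 gives D_8.

Type D_8, Milnor number mu = 8.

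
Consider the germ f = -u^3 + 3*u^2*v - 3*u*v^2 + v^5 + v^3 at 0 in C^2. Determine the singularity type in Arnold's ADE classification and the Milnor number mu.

Type E_8, Milnor number mu = 8.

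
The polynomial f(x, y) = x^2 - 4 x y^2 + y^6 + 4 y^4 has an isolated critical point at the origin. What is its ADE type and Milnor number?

Type A_5, Milnor number mu = 5.

The Hessian of f at 0 is [[2, 0], [0, 0]] with rank 1, so corank 1. A Groebner basis of the Jacobian ideal J(f) in C{x,y} is {x^3, x^2*y, -x/2 + y^2}; counting standard monomials gives mu = 5. Corank 1: A-series; mu = 5 gives A_5.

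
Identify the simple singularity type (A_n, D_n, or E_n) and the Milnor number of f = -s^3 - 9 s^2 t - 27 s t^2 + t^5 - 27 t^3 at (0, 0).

Type E8, Milnor number mu = 8.

The Hessian of f at 0 has rank 0. Corank 2; j^3 = -(s + 3*t)^3 is a perfect cube, so E-series; the 5-jet and mu = 8 give E_8.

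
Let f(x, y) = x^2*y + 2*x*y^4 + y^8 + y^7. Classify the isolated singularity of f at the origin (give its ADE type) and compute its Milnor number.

The Hessian of f at 0 is [[0, 0], [0, 0]] with rank 0, so corank 2. A Groebner basis of the Jacobian ideal J(f) in C{x,y} is {x^2*y^2, 8*x^2*y + x^2 + x*y^3, x*y + y^4, x^3}; counting standard monomials gives mu = 9. Corank 2; j^3 = x^2*y has shape L^2 M (L != M), so D-series; mu = 9 gives D_9.

Type D9, Milnor number mu = 9.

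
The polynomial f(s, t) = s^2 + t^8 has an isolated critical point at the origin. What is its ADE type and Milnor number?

Type A_{7}, Milnor number mu = 7.

The Hessian of f at 0 has rank 1. Corank 1: A-series; mu = 7 gives A_7.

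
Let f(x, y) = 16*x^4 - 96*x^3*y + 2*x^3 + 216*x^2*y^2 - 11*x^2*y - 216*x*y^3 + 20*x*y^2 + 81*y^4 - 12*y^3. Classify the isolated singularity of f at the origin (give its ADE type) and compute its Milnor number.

Type D5, Milnor number mu = 5.

The Hessian of f at 0 has rank 0. Corank 2; j^3 = (x - 2*y)^2*(2*x - 3*y) has shape L^2 M (L != M), so D-series; mu = 5 gives D_5.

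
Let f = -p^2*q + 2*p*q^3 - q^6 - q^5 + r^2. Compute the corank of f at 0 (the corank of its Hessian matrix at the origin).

2

The Hessian at 0 is [[0, 0, 0], [0, 0, 0], [0, 0, 2]] of rank 1; hence corank 2.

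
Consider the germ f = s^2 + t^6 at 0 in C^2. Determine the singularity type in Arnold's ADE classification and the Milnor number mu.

Type A_5, Milnor number mu = 5.

The Hessian of f at 0 has rank 1. Corank 1: A-series; mu = 5 gives A_5.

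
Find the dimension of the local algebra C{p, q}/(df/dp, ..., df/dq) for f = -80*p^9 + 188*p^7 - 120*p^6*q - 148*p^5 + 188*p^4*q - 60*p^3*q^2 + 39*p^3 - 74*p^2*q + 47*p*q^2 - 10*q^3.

The Hessian of f at 0 has rank 0. Corank 2; j^3 = (3*p - 2*q)*(13*p^2 - 16*p*q + 5*q^2) splits into three distinct lines over C (the quadratic factor has nonzero discriminant), so D_4.

4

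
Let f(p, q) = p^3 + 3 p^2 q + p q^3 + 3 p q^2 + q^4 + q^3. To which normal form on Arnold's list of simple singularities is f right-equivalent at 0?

E7

The Hessian of f at 0 has rank 0. Corank 2; j^3 = (p + q)^3 is a perfect cube, so E-series; the 4-jet and mu = 7 give E_7.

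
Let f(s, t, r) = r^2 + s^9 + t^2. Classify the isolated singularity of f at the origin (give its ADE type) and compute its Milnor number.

Type A8, Milnor number mu = 8.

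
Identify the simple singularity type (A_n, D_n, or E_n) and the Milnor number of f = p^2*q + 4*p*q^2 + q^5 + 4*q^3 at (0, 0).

Type D_{6}, Milnor number mu = 6.

The Hessian of f at 0 has rank 0. Corank 2; j^3 = q*(p + 2*q)^2 has shape L^2 M (L != M), so D-series; mu = 6 gives D_6.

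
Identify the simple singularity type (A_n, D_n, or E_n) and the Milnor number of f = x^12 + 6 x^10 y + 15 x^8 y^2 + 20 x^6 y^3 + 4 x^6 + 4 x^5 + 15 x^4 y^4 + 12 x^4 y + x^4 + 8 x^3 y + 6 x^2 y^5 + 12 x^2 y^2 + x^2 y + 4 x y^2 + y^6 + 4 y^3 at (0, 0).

Type D_7, Milnor number mu = 7.

The Hessian of f at 0 has rank 0. Corank 2; j^3 = y*(x + 2*y)^2 has shape L^2 M (L != M), so D-series; mu = 7 gives D_7.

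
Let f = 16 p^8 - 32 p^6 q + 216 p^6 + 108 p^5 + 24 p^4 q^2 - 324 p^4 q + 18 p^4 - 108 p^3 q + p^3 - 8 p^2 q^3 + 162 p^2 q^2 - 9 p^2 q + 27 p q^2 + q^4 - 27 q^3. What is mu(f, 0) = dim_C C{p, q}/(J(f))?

6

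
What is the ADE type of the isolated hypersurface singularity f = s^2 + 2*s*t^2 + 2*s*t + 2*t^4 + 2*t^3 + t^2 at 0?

A_3

The Hessian of f at 0 has rank 1. Corank 1: A-series; mu = 3 gives A_3.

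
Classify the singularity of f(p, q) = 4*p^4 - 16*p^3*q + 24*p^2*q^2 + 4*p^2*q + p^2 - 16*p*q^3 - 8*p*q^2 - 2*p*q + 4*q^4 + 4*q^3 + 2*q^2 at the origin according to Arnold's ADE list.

A_{1}

The Hessian of f at 0 is [[2, -2], [-2, 4]] with rank 2, so corank 0. A Groebner basis of the Jacobian ideal J(f) in C{p,q} is {p, q}; counting standard monomials gives mu = 1. Corank 0: nondegenerate Morse point, so A_1.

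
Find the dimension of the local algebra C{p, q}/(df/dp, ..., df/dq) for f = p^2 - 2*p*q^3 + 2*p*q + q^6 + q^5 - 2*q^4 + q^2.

4

The Hessian of f at 0 is [[2, 2], [2, 2]] with rank 1, so corank 1. A Groebner basis of the Jacobian ideal J(f) in C{p,q} is {-p + q^3 - q, p^2 - q^2, p*q + q^2}; counting standard monomials gives mu = 4. Corank 1: A-series; mu = 4 gives A_4.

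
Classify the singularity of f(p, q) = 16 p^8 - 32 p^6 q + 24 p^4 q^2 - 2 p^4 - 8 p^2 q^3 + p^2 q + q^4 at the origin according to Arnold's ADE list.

The Hessian of f at 0 has rank 0. Corank 2; j^3 = p^2*q has shape L^2 M (L != M), so D-series; mu = 5 gives D_5.

D_{5}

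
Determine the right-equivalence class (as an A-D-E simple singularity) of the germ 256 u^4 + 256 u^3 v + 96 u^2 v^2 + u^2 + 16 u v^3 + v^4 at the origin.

The Hessian of f at 0 is [[2, 0], [0, 0]] with rank 1, so corank 1. A Groebner basis of the Jacobian ideal J(f) in C{u,v} is {v^3, u}; counting standard monomials gives mu = 3. Corank 1: A-series; mu = 3 gives A_3.

A_{3}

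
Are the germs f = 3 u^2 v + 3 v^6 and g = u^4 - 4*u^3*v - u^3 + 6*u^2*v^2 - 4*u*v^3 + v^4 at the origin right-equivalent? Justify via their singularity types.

No.

The Hessian of f at 0 has rank 0. Corank 2; j^3 = 3*u^2*v has shape L^2 M (L != M), so D-series; mu = 7 gives D_7. The Hessian of g at 0 has rank 0. Corank 2; j^3 = -u^3 is a perfect cube, so E-series; the 4-jet and mu = 6 give E_6. f is D_7 but g is E_6, hence not right-equivalent.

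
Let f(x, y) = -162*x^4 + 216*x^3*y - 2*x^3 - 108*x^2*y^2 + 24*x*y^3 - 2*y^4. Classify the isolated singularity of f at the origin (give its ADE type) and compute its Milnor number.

Type E_6, Milnor number mu = 6.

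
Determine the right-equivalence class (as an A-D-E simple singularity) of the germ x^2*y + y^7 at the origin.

The Hessian of f at 0 is [[0, 0], [0, 0]] with rank 0, so corank 2. A Groebner basis of the Jacobian ideal J(f) in C{x,y} is {x^2/7 + y^6, x^3, x*y}; counting standard monomials gives mu = 8. Corank 2; j^3 = x^2*y has shape L^2 M (L != M), so D-series; mu = 8 gives D_8.

D8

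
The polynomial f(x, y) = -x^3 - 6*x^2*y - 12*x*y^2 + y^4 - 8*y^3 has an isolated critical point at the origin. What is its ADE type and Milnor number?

Type E_6, Milnor number mu = 6.

The Hessian of f at 0 is [[0, 0], [0, 0]] with rank 0, so corank 2. A Groebner basis of the Jacobian ideal J(f) in C{x,y} is {y^3, x^2 + 4*x*y + 4*y^2}; counting standard monomials gives mu = 6. Corank 2; j^3 = -(x + 2*y)^3 is a perfect cube, so E-series; the 4-jet and mu = 6 give E_6.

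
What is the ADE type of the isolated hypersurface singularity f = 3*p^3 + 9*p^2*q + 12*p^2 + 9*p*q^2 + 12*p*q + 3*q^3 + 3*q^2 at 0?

A2

The Hessian of f at 0 is [[24, 12], [12, 6]] with rank 1, so corank 1. A Groebner basis of the Jacobian ideal J(f) in C{p,q} is {q^2, p + q/2}; counting standard monomials gives mu = 2. Corank 1: A-series; mu = 2 gives A_2.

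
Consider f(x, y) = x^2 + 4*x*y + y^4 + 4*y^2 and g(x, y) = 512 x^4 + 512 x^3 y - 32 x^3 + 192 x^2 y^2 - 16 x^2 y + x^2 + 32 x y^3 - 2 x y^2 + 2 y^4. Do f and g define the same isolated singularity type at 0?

Yes.

The Hessian of f at 0 has rank 1. Corank 1: A-series; mu = 3 gives A_3. The Hessian of g at 0 has rank 1. Corank 1: A-series; mu = 3 gives A_3. Both have type A_3, hence right-equivalent.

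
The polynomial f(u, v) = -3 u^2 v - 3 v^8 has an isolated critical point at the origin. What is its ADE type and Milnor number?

Type D9, Milnor number mu = 9.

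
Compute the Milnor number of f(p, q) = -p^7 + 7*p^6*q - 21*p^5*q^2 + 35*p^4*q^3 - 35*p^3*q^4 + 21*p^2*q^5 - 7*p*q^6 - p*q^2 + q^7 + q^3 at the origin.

8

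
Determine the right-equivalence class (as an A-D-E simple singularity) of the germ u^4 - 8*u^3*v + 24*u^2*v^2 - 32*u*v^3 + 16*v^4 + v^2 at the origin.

A3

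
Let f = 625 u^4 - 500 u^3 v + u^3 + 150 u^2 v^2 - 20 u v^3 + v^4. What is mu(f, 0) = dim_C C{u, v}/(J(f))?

6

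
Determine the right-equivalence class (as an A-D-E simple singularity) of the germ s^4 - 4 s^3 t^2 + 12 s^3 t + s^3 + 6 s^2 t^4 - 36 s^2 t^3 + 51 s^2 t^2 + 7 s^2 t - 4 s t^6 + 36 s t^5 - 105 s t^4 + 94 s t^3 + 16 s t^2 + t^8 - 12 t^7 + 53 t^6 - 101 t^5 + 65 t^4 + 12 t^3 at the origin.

D_5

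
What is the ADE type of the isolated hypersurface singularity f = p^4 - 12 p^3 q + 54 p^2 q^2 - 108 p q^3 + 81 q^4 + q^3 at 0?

E6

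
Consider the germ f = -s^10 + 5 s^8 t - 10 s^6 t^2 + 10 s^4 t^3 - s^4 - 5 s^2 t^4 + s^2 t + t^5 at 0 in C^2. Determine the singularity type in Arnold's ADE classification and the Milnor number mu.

The Hessian of f at 0 has rank 0. Corank 2; j^3 = s^2*t has shape L^2 M (L != M), so D-series; mu = 6 gives D_6.

Type D_{6}, Milnor number mu = 6.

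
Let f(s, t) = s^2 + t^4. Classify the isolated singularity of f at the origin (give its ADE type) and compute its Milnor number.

Type A_{3}, Milnor number mu = 3.

The Hessian of f at 0 has rank 1. Corank 1: A-series; mu = 3 gives A_3.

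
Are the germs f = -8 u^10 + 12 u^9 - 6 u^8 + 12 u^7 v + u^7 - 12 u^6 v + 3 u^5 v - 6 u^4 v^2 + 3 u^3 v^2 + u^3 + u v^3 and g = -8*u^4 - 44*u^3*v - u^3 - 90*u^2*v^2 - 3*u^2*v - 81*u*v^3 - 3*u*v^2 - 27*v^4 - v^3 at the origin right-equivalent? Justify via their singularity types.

The Hessian of f at 0 is [[0, 0], [0, 0]] with rank 0, so corank 2. A Groebner basis of the Jacobian ideal J(f) in C{u,v} is {u^3, u*v^2, 3*u^2 + v^3}; counting standard monomials gives mu = 7. Corank 2; j^3 = u^3 is a perfect cube, so E-series; the 4-jet and mu = 7 give E_7. The Hessian of g at 0 is [[0, 0], [0, 0]] with rank 0, so corank 2. A Groebner basis of the Jacobian ideal J(g) in C{u,v} is {3*u^2/4 + 3*u*v/2 + v^4 + v^3/4 + 3*v^2/4, u^3 + 15*u^2/4 + 15*u*v/2 + 9*v^3/4 + 15*v^2/4, u^2*v - 9*u^2/4 - 9*u*v/2 - 7*v^3/4 - 9*v^2/4, u^2 + u*v^2 + 2*u*v + 4*v^3/3 + v^2}; counting standard monomials gives mu = 7. Corank 2; j^3 = -(u + v)^3 is a perfect cube, so E-series; the 4-jet and mu = 7 give E_7. Both have type E_7, hence right-equivalent.

Yes.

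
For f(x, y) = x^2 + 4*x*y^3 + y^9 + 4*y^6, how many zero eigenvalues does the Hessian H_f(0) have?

1

Hessian at 0 has rank 1.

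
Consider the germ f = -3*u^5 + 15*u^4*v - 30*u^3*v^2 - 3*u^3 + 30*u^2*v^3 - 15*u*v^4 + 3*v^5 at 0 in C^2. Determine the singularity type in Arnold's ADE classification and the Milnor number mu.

Type E_{8}, Milnor number mu = 8.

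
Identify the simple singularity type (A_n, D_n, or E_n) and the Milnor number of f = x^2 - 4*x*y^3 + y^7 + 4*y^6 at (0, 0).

Type A6, Milnor number mu = 6.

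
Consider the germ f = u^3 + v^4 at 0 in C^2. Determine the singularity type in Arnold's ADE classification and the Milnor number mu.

Type E_6, Milnor number mu = 6.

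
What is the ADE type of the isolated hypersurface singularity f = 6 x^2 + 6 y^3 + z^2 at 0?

A_{2}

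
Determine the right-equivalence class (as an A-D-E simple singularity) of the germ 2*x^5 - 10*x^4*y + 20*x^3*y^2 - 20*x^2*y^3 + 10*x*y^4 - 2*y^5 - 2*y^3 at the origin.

E_8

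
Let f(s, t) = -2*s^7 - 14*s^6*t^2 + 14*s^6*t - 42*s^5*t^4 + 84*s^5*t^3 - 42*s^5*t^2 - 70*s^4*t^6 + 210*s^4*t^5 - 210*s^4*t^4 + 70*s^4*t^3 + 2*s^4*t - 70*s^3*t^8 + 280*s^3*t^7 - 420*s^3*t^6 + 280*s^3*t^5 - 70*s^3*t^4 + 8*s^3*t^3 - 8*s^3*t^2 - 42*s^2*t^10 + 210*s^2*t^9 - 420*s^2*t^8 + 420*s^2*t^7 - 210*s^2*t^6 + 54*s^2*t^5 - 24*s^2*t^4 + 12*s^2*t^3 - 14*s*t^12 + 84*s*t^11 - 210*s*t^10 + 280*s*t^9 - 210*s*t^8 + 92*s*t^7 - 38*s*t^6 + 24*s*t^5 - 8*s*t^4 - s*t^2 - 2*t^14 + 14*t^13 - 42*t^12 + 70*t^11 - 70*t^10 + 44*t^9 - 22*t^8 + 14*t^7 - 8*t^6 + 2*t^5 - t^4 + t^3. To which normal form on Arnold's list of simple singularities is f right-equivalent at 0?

The Hessian of f at 0 is [[0, 0], [0, 0]] with rank 0, so corank 2. A Groebner basis of the Jacobian ideal J(f) in C{s,t} is {s^4 - s*t + 5*t^2/3, s^3*t + t^2/6, s*t^2, t^3}; counting standard monomials gives mu = 8. Corank 2; j^3 = -t^2*(s - t) has shape L^2 M (L != M), so D-series; mu = 8 gives D_8.

D8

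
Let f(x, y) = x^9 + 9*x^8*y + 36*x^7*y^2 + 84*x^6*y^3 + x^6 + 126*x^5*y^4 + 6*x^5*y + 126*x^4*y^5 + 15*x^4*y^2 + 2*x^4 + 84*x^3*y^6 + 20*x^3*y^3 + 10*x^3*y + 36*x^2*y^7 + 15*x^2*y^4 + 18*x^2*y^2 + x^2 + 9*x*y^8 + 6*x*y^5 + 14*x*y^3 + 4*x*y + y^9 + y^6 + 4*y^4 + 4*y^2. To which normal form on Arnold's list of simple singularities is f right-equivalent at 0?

The Hessian of f at 0 has rank 1. Corank 1: A-series; mu = 8 gives A_8.

A_8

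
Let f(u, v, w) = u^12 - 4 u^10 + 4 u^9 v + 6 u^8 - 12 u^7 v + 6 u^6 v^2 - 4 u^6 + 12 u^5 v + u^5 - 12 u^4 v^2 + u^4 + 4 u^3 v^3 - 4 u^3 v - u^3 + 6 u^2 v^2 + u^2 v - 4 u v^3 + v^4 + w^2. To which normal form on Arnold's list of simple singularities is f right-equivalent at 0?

D_5

The Hessian of f at 0 has rank 1. Corank 2; j^3 = -u^2*(u - v) has shape L^2 M (L != M), so D-series; mu = 5 gives D_5.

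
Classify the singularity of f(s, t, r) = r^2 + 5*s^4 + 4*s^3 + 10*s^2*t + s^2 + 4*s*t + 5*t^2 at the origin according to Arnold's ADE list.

The Hessian of f at 0 is [[2, 4, 0], [4, 10, 0], [0, 0, 2]] with rank 3, so corank 0. A Groebner basis of the Jacobian ideal J(f) in C{s,t,r} is {s, t, r}; counting standard monomials gives mu = 1. Corank 0: nondegenerate Morse point, so A_1.

A_1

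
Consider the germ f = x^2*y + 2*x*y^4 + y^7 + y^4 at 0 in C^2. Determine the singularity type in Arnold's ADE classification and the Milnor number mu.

Type D5, Milnor number mu = 5.

The Hessian of f at 0 has rank 0. Corank 2; j^3 = x^2*y has shape L^2 M (L != M), so D-series; mu = 5 gives D_5.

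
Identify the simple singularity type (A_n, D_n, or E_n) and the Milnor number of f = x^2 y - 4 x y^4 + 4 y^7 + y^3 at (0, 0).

Type D_4, Milnor number mu = 4.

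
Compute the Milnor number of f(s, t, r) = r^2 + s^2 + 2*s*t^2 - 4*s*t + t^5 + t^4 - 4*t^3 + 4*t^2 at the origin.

4

The Hessian of f at 0 has rank 2. Corank 1: A-series; mu = 4 gives A_4.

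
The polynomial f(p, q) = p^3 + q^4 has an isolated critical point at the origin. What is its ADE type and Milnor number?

The Hessian of f at 0 is [[0, 0], [0, 0]] with rank 0, so corank 2. A Groebner basis of the Jacobian ideal J(f) in C{p,q} is {q^3, p^2}; counting standard monomials gives mu = 6. Corank 2; j^3 = p^3 is a perfect cube, so E-series; the 4-jet and mu = 6 give E_6.

Type E_{6}, Milnor number mu = 6.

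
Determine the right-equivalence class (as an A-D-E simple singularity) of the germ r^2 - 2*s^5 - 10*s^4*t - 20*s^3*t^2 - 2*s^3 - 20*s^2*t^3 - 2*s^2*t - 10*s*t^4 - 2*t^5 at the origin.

D_6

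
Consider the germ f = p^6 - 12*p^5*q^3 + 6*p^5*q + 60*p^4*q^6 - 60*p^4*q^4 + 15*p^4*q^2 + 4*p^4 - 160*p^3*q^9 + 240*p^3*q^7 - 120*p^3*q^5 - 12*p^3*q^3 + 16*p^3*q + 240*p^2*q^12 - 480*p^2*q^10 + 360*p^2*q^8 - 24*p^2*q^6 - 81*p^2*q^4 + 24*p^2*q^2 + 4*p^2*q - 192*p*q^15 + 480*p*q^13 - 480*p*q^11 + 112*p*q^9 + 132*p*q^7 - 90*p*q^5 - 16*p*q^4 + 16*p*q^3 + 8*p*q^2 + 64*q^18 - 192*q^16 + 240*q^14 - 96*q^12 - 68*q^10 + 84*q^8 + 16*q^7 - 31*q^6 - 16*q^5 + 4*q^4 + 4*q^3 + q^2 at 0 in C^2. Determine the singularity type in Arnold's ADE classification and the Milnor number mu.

Type A_{5}, Milnor number mu = 5.

The Hessian of f at 0 has rank 1. Corank 1: A-series; mu = 5 gives A_5.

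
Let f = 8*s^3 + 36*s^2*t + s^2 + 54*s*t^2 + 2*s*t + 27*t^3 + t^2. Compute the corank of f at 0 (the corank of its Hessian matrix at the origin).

1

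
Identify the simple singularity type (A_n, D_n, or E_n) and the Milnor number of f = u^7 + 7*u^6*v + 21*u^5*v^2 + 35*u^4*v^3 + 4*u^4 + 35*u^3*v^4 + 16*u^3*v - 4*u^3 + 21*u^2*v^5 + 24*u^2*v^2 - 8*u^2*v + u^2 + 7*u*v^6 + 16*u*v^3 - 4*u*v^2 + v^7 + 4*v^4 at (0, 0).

Type A_6, Milnor number mu = 6.

The Hessian of f at 0 has rank 1. Corank 1: A-series; mu = 6 gives A_6.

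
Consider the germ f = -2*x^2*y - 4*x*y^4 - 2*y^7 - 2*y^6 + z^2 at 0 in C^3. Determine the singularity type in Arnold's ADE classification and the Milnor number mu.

The Hessian of f at 0 is [[0, 0, 0], [0, 0, 0], [0, 0, 2]] with rank 1, so corank 2. A Groebner basis of the Jacobian ideal J(f) in C{x,y,z} is {x*y + y^4, x^3, x^2*y, -x^2/6 + x*y^2, z}; counting standard monomials gives mu = 7. Corank 2; j^3 = -2*x^2*y has shape L^2 M (L != M), so D-series; mu = 7 gives D_7.

Type D_7, Milnor number mu = 7.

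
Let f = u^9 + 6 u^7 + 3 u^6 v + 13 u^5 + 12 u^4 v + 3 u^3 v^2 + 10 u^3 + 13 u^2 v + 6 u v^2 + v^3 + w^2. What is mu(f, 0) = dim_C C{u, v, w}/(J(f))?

4

The Hessian of f at 0 is [[0, 0, 0], [0, 0, 0], [0, 0, 2]] with rank 1, so corank 2. A Groebner basis of the Jacobian ideal J(f) in C{u,v,w} is {v^3, u^2 - 3*v^2/11, u*v + 6*v^2/11, w}; counting standard monomials gives mu = 4. Corank 2; j^3 = (2*u + v)*(5*u^2 + 4*u*v + v^2) splits into three distinct lines over C (the quadratic factor has nonzero discriminant), so D_4.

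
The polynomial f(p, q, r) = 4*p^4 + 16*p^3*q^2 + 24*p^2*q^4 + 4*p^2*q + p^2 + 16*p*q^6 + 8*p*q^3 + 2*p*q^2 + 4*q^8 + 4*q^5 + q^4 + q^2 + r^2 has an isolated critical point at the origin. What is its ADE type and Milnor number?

The Hessian of f at 0 is [[2, 0, 0], [0, 2, 0], [0, 0, 2]] with rank 3, so corank 0. A Groebner basis of the Jacobian ideal J(f) in C{p,q,r} is {p, q, r}; counting standard monomials gives mu = 1. Corank 0: nondegenerate Morse point, so A_1.

Type A_{1}, Milnor number mu = 1.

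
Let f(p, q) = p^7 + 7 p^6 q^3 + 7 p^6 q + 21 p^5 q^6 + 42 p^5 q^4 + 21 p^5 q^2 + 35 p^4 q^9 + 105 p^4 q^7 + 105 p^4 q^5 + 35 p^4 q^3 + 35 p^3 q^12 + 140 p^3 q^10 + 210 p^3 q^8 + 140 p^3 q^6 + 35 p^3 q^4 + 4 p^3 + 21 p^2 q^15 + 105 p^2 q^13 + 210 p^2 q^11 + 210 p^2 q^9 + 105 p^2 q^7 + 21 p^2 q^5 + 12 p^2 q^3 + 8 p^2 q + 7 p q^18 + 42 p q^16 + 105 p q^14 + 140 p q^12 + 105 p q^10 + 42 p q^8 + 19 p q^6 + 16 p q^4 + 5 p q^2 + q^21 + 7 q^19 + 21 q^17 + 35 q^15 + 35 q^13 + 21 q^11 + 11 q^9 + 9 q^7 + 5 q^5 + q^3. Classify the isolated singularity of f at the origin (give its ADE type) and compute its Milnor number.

Type D8, Milnor number mu = 8.

The Hessian of f at 0 has rank 0. Corank 2; j^3 = (p + q)*(2*p + q)^2 has shape L^2 M (L != M), so D-series; mu = 8 gives D_8.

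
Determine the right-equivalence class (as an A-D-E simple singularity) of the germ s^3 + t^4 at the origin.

The Hessian of f at 0 is [[0, 0], [0, 0]] with rank 0, so corank 2. A Groebner basis of the Jacobian ideal J(f) in C{s,t} is {t^3, s^2}; counting standard monomials gives mu = 6. Corank 2; j^3 = s^3 is a perfect cube, so E-series; the 4-jet and mu = 6 give E_6.

E_6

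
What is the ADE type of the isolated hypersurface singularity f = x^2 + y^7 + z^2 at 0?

The Hessian of f at 0 has rank 2. Corank 1: A-series; mu = 6 gives A_6.

A_6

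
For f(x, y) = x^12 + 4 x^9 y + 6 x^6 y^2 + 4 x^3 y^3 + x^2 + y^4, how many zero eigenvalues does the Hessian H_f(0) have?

1

The Hessian at 0 is [[2, 0], [0, 0]] of rank 1; hence corank 1.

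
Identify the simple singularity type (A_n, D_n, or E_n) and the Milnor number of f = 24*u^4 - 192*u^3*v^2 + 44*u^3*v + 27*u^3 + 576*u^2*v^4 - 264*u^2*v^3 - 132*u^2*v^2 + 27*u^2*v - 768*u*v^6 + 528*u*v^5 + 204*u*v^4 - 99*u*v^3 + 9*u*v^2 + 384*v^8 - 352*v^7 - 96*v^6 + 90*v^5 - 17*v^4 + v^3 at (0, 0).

The Hessian of f at 0 is [[0, 0], [0, 0]] with rank 0, so corank 2. A Groebner basis of the Jacobian ideal J(f) in C{u,v} is {-19683*u^2/80024 - 6561*u*v/40012 + v^4 - 27*v^3/80024 - 2187*v^2/80024, u^3 - 13257*u^2/80024 - 4419*u*v/40012 + 8837*v^3/240072 - 1473*v^2/80024, u^2*v + 26487*u^2/80024 + 8829*u*v/40012 - 79697*v^3/720216 + 2943*v^2/80024, -2835*u^2/5716 + u*v^2 - 945*u*v/2858 + 17113*v^3/51444 - 315*v^2/5716}; counting standard monomials gives mu = 7. Corank 2; j^3 = (3*u + v)^3 is a perfect cube, so E-series; the 4-jet and mu = 7 give E_7.

Type E7, Milnor number mu = 7.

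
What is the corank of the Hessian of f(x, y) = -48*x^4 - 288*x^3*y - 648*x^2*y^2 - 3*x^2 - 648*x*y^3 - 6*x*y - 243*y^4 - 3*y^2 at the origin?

1

The Hessian at 0 is [[-6, -6], [-6, -6]] of rank 1; hence corank 1.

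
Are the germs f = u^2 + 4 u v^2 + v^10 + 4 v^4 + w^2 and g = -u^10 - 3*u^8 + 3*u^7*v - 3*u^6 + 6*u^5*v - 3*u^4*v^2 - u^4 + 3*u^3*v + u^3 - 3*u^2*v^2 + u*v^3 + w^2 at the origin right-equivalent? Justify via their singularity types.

No.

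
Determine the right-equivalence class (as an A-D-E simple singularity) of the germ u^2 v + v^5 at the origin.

D_6

The Hessian of f at 0 is [[0, 0], [0, 0]] with rank 0, so corank 2. A Groebner basis of the Jacobian ideal J(f) in C{u,v} is {u^2/5 + v^4, u^3, u*v}; counting standard monomials gives mu = 6. Corank 2; j^3 = u^2*v has shape L^2 M (L != M), so D-series; mu = 6 gives D_6.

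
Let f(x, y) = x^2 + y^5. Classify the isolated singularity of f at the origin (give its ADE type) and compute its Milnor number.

Type A_{4}, Milnor number mu = 4.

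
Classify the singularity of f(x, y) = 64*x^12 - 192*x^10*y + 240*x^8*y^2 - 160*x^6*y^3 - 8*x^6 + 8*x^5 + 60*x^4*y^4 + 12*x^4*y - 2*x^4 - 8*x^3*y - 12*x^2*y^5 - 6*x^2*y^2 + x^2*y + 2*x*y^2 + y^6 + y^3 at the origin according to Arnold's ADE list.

D7

The Hessian of f at 0 is [[0, 0], [0, 0]] with rank 0, so corank 2. A Groebner basis of the Jacobian ideal J(f) in C{x,y} is {5*x^2/18 + 59*x*y/72 + y^4 - 19*y^3/36 + 13*y^2/24, x^3 - x^2/3 - x*y/12 - y^3/6 + y^2/4, x^2*y - x*y/2 - y^2/2, x^2/9 + x*y^2 + 19*x*y/36 + 7*y^3/18 + 5*y^2/12}; counting standard monomials gives mu = 7. Corank 2; j^3 = y*(x + y)^2 has shape L^2 M (L != M), so D-series; mu = 7 gives D_7.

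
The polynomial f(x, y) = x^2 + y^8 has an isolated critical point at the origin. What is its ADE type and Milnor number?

Type A_{7}, Milnor number mu = 7.

The Hessian of f at 0 is [[2, 0], [0, 0]] with rank 1, so corank 1. A Groebner basis of the Jacobian ideal J(f) in C{x,y} is {y^7, x}; counting standard monomials gives mu = 7. Corank 1: A-series; mu = 7 gives A_7.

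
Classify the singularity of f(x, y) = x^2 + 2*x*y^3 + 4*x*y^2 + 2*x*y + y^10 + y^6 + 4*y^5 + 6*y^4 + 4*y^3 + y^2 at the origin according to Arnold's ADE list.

The Hessian of f at 0 has rank 1. Corank 1: A-series; mu = 9 gives A_9.

A_{9}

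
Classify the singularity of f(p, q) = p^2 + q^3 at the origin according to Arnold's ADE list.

A2

The Hessian of f at 0 has rank 1. Corank 1: A-series; mu = 2 gives A_2.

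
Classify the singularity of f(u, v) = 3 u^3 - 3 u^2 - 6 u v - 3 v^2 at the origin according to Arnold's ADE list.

A2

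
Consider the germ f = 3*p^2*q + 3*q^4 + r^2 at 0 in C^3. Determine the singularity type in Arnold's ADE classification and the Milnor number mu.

Type D_{5}, Milnor number mu = 5.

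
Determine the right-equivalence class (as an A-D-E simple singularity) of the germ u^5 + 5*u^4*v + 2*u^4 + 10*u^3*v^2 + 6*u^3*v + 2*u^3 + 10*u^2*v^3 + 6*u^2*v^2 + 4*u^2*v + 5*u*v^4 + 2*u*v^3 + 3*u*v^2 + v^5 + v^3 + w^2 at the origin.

The Hessian of f at 0 has rank 1. Corank 2; j^3 = (u + v)*(2*u^2 + 2*u*v + v^2) splits into three distinct lines over C (the quadratic factor has nonzero discriminant), so D_4.

D_{4}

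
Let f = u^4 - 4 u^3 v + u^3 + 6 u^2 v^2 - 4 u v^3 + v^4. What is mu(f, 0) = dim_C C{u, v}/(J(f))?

6

The Hessian of f at 0 has rank 0. Corank 2; j^3 = u^3 is a perfect cube, so E-series; the 4-jet and mu = 6 give E_6.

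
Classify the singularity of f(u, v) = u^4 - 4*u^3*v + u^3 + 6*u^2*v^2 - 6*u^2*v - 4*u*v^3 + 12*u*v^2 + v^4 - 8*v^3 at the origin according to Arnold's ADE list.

The Hessian of f at 0 is [[0, 0], [0, 0]] with rank 0, so corank 2. A Groebner basis of the Jacobian ideal J(f) in C{u,v} is {v^4, u*v^2 - 5*v^3/3, u^2 - 4*u*v + 4*v^2}; counting standard monomials gives mu = 6. Corank 2; j^3 = (u - 2*v)^3 is a perfect cube, so E-series; the 4-jet and mu = 6 give E_6.

E_{6}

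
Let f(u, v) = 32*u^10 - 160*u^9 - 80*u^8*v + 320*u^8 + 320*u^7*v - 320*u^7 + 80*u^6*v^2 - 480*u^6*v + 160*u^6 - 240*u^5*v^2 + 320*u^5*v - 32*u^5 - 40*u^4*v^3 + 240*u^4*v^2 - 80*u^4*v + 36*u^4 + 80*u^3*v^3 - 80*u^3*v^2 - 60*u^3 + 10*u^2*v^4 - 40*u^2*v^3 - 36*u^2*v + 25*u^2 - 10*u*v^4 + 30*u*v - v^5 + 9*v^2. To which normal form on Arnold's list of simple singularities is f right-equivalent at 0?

A_4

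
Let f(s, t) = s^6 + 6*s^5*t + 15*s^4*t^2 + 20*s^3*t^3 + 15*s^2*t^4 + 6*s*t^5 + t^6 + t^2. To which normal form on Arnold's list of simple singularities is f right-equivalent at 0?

A_5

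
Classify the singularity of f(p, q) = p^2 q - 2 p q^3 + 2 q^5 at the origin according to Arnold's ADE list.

The Hessian of f at 0 has rank 0. Corank 2; j^3 = p^2*q has shape L^2 M (L != M), so D-series; mu = 6 gives D_6.

D_6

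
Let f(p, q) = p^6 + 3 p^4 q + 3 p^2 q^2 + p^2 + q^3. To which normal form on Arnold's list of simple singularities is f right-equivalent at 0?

A2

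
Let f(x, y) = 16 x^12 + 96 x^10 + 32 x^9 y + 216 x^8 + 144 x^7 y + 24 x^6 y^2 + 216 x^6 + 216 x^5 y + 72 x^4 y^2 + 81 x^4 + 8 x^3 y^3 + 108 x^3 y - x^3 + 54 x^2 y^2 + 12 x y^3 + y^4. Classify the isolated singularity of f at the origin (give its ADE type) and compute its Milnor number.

Type E_6, Milnor number mu = 6.

The Hessian of f at 0 has rank 0. Corank 2; j^3 = -x^3 is a perfect cube, so E-series; the 4-jet and mu = 6 give E_6.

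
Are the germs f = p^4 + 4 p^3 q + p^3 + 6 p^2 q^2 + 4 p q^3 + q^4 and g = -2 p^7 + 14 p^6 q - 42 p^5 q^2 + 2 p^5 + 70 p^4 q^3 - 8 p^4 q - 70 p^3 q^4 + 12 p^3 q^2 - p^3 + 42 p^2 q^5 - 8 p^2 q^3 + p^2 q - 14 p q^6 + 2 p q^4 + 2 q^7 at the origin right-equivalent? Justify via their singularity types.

No.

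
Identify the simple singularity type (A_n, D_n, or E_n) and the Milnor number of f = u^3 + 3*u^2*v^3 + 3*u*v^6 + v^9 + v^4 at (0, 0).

The Hessian of f at 0 has rank 0. Corank 2; j^3 = u^3 is a perfect cube, so E-series; the 4-jet and mu = 6 give E_6.

Type E_6, Milnor number mu = 6.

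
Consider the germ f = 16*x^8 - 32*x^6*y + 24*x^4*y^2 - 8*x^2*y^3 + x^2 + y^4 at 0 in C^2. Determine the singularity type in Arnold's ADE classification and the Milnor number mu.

Type A_{3}, Milnor number mu = 3.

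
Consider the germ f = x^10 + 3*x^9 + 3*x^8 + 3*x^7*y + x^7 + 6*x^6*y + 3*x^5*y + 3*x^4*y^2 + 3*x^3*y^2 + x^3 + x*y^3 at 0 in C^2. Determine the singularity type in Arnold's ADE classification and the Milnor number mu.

Type E_7, Milnor number mu = 7.

The Hessian of f at 0 is [[0, 0], [0, 0]] with rank 0, so corank 2. A Groebner basis of the Jacobian ideal J(f) in C{x,y} is {x^3, x*y^2, 3*x^2 + y^3}; counting standard monomials gives mu = 7. Corank 2; j^3 = x^3 is a perfect cube, so E-series; the 4-jet and mu = 7 give E_7.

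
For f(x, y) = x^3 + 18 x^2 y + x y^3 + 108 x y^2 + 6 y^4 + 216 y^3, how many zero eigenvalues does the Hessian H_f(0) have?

2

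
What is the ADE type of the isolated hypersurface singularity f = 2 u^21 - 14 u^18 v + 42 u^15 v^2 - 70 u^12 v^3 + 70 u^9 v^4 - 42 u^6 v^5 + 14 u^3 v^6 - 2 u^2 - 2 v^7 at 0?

The Hessian of f at 0 is [[-4, 0], [0, 0]] with rank 1, so corank 1. A Groebner basis of the Jacobian ideal J(f) in C{u,v} is {v^6, u}; counting standard monomials gives mu = 6. Corank 1: A-series; mu = 6 gives A_6.

A_6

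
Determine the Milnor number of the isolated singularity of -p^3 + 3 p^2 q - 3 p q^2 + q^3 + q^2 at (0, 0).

2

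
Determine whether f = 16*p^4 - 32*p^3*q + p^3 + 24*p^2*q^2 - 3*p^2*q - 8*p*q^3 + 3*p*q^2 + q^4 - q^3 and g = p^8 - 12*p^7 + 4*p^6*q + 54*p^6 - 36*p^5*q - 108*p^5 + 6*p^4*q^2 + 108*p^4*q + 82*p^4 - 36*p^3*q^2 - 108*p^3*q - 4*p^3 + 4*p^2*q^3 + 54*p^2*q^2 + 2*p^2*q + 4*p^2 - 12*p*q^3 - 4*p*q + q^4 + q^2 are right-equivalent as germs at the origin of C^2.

The Hessian of f at 0 has rank 0. Corank 2; j^3 = (p - q)^3 is a perfect cube, so E-series; the 4-jet and mu = 6 give E_6. The Hessian of g at 0 has rank 1. Corank 1: A-series; mu = 3 gives A_3. f is E_6 but g is A_3, hence not right-equivalent.

No.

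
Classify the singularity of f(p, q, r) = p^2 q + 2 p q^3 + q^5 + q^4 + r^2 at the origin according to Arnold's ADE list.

The Hessian of f at 0 is [[0, 0, 0], [0, 0, 0], [0, 0, 2]] with rank 1, so corank 2. A Groebner basis of the Jacobian ideal J(f) in C{p,q,r} is {p*q^2, p*q + q^3, p^2 - 4*p*q, r}; counting standard monomials gives mu = 5. Corank 2; j^3 = p^2*q has shape L^2 M (L != M), so D-series; mu = 5 gives D_5.

D_{5}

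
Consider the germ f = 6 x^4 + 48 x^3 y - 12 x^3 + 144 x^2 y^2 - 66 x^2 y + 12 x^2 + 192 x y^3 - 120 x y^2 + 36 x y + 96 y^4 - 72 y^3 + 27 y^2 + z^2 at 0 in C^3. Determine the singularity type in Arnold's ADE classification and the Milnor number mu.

The Hessian of f at 0 is [[24, 36, 0], [36, 54, 0], [0, 0, 2]] with rank 2, so corank 1. A Groebner basis of the Jacobian ideal J(f) in C{x,y,z} is {x^2 - 18*x - 27*y, x*y + 12*x + 18*y, -8*x + y^2 - 12*y, z}; counting standard monomials gives mu = 3. Corank 1: A-series; mu = 3 gives A_3.

Type A_{3}, Milnor number mu = 3.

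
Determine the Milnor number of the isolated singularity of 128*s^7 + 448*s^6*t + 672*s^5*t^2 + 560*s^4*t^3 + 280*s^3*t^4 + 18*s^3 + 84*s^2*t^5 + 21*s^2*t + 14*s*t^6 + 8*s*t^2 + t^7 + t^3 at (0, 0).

8

The Hessian of f at 0 has rank 0. Corank 2; j^3 = (2*s + t)*(3*s + t)^2 has shape L^2 M (L != M), so D-series; mu = 8 gives D_8.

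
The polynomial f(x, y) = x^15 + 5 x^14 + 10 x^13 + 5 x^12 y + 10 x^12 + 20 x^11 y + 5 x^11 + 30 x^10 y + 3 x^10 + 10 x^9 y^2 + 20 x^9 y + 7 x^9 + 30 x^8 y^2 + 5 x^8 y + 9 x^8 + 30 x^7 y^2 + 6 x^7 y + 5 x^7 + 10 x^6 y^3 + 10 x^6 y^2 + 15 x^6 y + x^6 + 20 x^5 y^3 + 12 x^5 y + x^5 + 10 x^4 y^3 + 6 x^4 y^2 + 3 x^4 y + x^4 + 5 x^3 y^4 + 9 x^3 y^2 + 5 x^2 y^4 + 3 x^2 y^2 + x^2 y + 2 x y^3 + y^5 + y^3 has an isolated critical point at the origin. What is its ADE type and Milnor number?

Type D_4, Milnor number mu = 4.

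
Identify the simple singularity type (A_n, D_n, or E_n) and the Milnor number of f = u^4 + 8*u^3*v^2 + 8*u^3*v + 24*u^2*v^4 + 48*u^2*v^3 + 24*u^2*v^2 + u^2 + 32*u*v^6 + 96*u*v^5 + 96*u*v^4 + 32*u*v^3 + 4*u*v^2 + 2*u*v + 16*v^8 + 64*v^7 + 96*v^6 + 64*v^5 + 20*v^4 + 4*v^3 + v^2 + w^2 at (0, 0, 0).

Type A3, Milnor number mu = 3.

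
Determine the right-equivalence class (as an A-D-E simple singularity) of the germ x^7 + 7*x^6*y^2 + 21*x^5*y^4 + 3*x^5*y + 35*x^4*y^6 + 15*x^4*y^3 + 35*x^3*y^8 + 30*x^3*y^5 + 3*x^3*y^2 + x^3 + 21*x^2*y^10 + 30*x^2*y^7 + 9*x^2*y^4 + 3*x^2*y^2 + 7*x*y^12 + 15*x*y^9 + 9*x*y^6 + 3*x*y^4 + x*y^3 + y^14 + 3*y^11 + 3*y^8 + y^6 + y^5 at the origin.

The Hessian of f at 0 has rank 0. Corank 2; j^3 = x^3 is a perfect cube, so E-series; the 4-jet and mu = 7 give E_7.

E_7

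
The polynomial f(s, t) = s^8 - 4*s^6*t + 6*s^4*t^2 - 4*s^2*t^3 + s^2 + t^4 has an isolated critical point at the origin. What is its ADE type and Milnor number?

Type A_3, Milnor number mu = 3.

The Hessian of f at 0 has rank 1. Corank 1: A-series; mu = 3 gives A_3.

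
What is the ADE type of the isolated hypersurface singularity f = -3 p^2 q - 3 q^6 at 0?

The Hessian of f at 0 has rank 0. Corank 2; j^3 = -3*p^2*q has shape L^2 M (L != M), so D-series; mu = 7 gives D_7.

D_7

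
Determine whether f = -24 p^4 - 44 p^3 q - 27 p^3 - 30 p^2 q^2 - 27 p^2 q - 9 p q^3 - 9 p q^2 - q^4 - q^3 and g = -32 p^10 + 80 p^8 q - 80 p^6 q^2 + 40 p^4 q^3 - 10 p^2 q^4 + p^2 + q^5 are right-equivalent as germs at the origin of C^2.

No.

The Hessian of f at 0 is [[0, 0], [0, 0]] with rank 0, so corank 2. A Groebner basis of the Jacobian ideal J(f) in C{p,q} is {19683*p^2/4 + 6561*p*q/2 + q^4 + 27*q^3/4 + 2187*q^2/4, p^3 + 135*p^2/4 + 45*p*q/2 + q^3/12 + 15*q^2/4, p^2*q - 243*p^2/4 - 81*p*q/2 - 7*q^3/36 - 27*q^2/4, 81*p^2 + p*q^2 + 54*p*q + 4*q^3/9 + 9*q^2}; counting standard monomials gives mu = 7. Corank 2; j^3 = -(3*p + q)^3 is a perfect cube, so E-series; the 4-jet and mu = 7 give E_7. The Hessian of g at 0 is [[2, 0], [0, 0]] with rank 1, so corank 1. A Groebner basis of the Jacobian ideal J(g) in C{p,q} is {q^4, p}; counting standard monomials gives mu = 4. Corank 1: A-series; mu = 4 gives A_4. f is E_7 but g is A_4, hence not right-equivalent.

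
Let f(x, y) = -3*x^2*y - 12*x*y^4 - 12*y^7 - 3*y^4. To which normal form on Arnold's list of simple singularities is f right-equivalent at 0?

The Hessian of f at 0 is [[0, 0], [0, 0]] with rank 0, so corank 2. A Groebner basis of the Jacobian ideal J(f) in C{x,y} is {x^3, x^2/4 + y^3, x*y}; counting standard monomials gives mu = 5. Corank 2; j^3 = -3*x^2*y has shape L^2 M (L != M), so D-series; mu = 5 gives D_5.

D_5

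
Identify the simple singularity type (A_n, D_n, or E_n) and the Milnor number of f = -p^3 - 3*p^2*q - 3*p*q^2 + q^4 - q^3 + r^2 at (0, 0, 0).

The Hessian of f at 0 has rank 1. Corank 2; j^3 = -(p + q)^3 is a perfect cube, so E-series; the 4-jet and mu = 6 give E_6.

Type E_{6}, Milnor number mu = 6.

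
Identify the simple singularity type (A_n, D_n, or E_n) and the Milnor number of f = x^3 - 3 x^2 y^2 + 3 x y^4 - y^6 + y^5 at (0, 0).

Type E_8, Milnor number mu = 8.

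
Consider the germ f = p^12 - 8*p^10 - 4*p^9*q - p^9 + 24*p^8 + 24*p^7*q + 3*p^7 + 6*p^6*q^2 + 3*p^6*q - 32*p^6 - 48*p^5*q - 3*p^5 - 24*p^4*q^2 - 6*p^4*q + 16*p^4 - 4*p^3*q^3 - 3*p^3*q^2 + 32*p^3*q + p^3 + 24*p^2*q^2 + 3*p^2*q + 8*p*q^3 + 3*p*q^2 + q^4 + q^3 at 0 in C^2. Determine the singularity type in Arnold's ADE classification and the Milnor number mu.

The Hessian of f at 0 has rank 0. Corank 2; j^3 = (p + q)^3 is a perfect cube, so E-series; the 4-jet and mu = 6 give E_6.

Type E_{6}, Milnor number mu = 6.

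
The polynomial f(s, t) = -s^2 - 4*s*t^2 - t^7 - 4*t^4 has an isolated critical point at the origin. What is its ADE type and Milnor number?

Type A_{6}, Milnor number mu = 6.

The Hessian of f at 0 is [[-2, 0], [0, 0]] with rank 1, so corank 1. A Groebner basis of the Jacobian ideal J(f) in C{s,t} is {s^3, s/2 + t^2}; counting standard monomials gives mu = 6. Corank 1: A-series; mu = 6 gives A_6.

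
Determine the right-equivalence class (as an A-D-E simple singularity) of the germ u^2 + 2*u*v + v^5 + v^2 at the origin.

The Hessian of f at 0 is [[2, 2], [2, 2]] with rank 1, so corank 1. A Groebner basis of the Jacobian ideal J(f) in C{u,v} is {v^4, u + v}; counting standard monomials gives mu = 4. Corank 1: A-series; mu = 4 gives A_4.

A_4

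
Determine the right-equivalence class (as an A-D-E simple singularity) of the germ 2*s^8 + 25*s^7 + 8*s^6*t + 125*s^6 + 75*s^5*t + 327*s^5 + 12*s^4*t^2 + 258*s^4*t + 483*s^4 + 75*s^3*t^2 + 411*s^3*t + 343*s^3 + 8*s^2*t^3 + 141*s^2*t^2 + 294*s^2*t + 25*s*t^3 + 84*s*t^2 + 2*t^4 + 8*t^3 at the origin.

E_{7}

The Hessian of f at 0 has rank 0. Corank 2; j^3 = (7*s + 2*t)^3 is a perfect cube, so E-series; the 4-jet and mu = 7 give E_7.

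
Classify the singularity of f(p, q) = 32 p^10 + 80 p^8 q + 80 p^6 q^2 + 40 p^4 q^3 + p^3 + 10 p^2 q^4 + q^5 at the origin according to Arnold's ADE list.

The Hessian of f at 0 has rank 0. Corank 2; j^3 = p^3 is a perfect cube, so E-series; the 5-jet and mu = 8 give E_8.

E_{8}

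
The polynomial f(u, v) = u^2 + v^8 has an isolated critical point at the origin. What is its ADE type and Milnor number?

Type A_7, Milnor number mu = 7.

The Hessian of f at 0 has rank 1. Corank 1: A-series; mu = 7 gives A_7.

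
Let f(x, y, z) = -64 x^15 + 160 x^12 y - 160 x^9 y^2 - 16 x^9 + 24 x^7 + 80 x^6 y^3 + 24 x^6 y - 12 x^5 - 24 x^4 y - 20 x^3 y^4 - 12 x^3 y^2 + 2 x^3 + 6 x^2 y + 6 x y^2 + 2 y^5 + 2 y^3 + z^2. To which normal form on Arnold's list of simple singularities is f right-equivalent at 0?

The Hessian of f at 0 has rank 1. Corank 2; j^3 = 2*(x + y)^3 is a perfect cube, so E-series; the 5-jet and mu = 8 give E_8.

E_8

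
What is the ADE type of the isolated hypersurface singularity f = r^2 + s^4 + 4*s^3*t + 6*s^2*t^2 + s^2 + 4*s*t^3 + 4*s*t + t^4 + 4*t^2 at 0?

A3

The Hessian of f at 0 is [[2, 4, 0], [4, 8, 0], [0, 0, 2]] with rank 2, so corank 1. A Groebner basis of the Jacobian ideal J(f) in C{s,t,r} is {t^3, s + 2*t, r}; counting standard monomials gives mu = 3. Corank 1: A-series; mu = 3 gives A_3.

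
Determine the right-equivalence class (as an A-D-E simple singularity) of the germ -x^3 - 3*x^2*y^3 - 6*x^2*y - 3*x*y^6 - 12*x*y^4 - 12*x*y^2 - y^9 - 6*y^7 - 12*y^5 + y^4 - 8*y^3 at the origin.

E_6

The Hessian of f at 0 has rank 0. Corank 2; j^3 = -(x + 2*y)^3 is a perfect cube, so E-series; the 4-jet and mu = 6 give E_6.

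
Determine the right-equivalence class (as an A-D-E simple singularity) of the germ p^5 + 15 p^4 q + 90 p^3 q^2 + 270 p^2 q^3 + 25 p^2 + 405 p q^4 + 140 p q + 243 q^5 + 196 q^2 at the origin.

A4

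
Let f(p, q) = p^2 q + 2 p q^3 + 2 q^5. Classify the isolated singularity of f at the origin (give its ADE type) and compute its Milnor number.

Type D_6, Milnor number mu = 6.

The Hessian of f at 0 is [[0, 0], [0, 0]] with rank 0, so corank 2. A Groebner basis of the Jacobian ideal J(f) in C{p,q} is {p^3, p^2*q, -p^2/4 + p*q^2, p*q + q^3}; counting standard monomials gives mu = 6. Corank 2; j^3 = p^2*q has shape L^2 M (L != M), so D-series; mu = 6 gives D_6.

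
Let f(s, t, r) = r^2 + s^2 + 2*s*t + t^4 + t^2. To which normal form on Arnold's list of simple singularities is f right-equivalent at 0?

The Hessian of f at 0 has rank 2. Corank 1: A-series; mu = 3 gives A_3.

A_3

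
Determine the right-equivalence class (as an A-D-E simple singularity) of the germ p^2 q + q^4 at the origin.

The Hessian of f at 0 is [[0, 0], [0, 0]] with rank 0, so corank 2. A Groebner basis of the Jacobian ideal J(f) in C{p,q} is {p^3, p^2/4 + q^3, p*q}; counting standard monomials gives mu = 5. Corank 2; j^3 = p^2*q has shape L^2 M (L != M), so D-series; mu = 5 gives D_5.

D_5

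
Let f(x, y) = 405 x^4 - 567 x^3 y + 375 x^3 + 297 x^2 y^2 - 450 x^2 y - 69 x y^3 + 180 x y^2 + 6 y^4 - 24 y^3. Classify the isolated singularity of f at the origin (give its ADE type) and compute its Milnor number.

Type E7, Milnor number mu = 7.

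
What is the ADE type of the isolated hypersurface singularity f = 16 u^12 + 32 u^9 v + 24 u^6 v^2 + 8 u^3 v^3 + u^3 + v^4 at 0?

E_6

The Hessian of f at 0 is [[0, 0], [0, 0]] with rank 0, so corank 2. A Groebner basis of the Jacobian ideal J(f) in C{u,v} is {v^3, u^2}; counting standard monomials gives mu = 6. Corank 2; j^3 = u^3 is a perfect cube, so E-series; the 4-jet and mu = 6 give E_6.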